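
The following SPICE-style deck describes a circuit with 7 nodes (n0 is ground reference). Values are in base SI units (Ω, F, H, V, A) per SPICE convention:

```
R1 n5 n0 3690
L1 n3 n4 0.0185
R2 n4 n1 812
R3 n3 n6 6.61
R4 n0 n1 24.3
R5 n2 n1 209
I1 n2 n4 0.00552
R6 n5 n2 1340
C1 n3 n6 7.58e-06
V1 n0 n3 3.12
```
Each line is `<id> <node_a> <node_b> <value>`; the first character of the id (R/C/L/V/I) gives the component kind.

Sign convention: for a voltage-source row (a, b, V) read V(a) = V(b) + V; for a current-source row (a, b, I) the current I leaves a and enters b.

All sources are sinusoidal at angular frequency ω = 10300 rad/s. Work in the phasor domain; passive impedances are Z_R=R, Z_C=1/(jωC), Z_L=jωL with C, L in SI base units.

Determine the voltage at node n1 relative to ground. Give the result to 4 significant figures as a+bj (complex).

-0.2039+0.04767j V

Apply KCL at each of the 6 non-ground nodes and solve the resulting linear system.
Node n1: branches {R2, R4, R5} → V_1 = -0.2039+0.04767j
Node n2: branches {R5, I1, R6} → V_2 = -1.303+0.04577j
Node n3: branches {L1, R3, C1, V1} → V_3 = -3.120+0.000j
Node n4: branches {L1, R2, I1} → V_4 = -2.744+1.648j
Node n5: branches {R1, R6} → V_5 = -0.9562+0.03358j
Node n6: branches {R3, C1} → V_6 = -3.120+0.000j
Source currents: i(V1)=-0.008649+0.001971j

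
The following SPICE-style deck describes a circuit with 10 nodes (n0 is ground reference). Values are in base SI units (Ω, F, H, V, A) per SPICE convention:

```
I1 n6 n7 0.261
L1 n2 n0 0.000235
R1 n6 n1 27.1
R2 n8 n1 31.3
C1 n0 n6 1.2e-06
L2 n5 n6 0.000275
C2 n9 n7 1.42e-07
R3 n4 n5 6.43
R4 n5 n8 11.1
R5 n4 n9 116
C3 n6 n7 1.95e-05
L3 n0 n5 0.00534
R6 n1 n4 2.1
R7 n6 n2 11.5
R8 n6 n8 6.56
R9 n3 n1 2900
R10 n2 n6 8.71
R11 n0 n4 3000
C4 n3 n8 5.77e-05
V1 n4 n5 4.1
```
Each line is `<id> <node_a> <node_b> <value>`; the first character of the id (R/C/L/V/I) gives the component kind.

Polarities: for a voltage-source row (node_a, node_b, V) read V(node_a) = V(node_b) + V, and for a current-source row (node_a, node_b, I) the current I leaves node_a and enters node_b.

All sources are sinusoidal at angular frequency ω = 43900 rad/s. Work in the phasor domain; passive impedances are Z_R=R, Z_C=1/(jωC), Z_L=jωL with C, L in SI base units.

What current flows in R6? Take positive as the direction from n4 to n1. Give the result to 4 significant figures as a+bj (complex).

Apply KCL at each of the 9 non-ground nodes and solve the resulting linear system.
Node n1: branches {R1, R2, R6, R9} → V_1 = 2.686-1.016j
Node n2: branches {L1, R7, R10} → V_2 = 0.1057+0.02510j
Node n3: branches {R9, C4} → V_3 = 0.04133-0.5034j
Node n4: branches {R3, R5, R6, R11, V1} → V_4 = 3.064-1.127j
Node n5: branches {L2, R3, R4, L3, V1} → V_5 = -1.036-1.127j
Node n6: branches {I1, R1, C1, L2, C3, R7, R8, R10} → V_6 = 0.1178-0.02568j
Node n7: branches {I1, C2, C3} → V_7 = 0.1291-0.3445j
Node n8: branches {R2, R4, R8, C4} → V_8 = 0.04140-0.5030j
Node n9: branches {C2, R5} → V_9 = 1.685-2.252j
Source currents: i(V1)=-0.8307+0.04376j

0.1802-0.05308j A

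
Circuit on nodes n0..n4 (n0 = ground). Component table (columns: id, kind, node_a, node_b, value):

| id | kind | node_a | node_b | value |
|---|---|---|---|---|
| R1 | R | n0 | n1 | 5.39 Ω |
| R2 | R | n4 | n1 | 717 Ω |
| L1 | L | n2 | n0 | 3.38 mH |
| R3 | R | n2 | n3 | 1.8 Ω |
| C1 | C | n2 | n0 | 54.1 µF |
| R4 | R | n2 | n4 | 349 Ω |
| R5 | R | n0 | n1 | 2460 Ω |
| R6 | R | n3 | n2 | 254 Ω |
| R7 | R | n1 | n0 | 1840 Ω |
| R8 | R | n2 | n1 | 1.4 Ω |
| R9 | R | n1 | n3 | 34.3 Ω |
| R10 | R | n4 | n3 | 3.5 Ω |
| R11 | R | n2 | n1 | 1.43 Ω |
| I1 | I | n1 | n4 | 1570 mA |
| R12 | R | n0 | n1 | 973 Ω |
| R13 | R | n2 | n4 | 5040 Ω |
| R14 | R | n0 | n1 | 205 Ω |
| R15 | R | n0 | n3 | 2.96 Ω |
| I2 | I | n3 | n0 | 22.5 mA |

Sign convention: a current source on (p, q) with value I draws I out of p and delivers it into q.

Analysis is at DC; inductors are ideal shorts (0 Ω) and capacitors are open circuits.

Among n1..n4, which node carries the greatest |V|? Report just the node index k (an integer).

4

Element admittances at DC:
  Y(R1) = 0.1855 S between n0,n1
  Y(R2) = 0.001395 S between n4,n1
  L1: short n2↔n0 (DC inductor)
  Y(R3) = 0.5556 S between n2,n3
  Y(C1) = 0.000 S between n2,n0
  Y(R4) = 0.002865 S between n2,n4
  Y(R5) = 0.0004065 S between n0,n1
  Y(R6) = 0.003937 S between n3,n2
  Y(R7) = 0.0005435 S between n1,n0
  Y(R8) = 0.7143 S between n2,n1
  Y(R9) = 0.02915 S between n1,n3
  Y(R10) = 0.2857 S between n4,n3
  Y(R11) = 0.6993 S between n2,n1
  I1: injects 1.57 A into n4 (from n1)
  Y(R12) = 0.001028 S between n0,n1
  Y(R13) = 0.0001984 S between n2,n4
  Y(R14) = 0.004878 S between n0,n1
  Y(R15) = 0.3378 S between n0,n3
  I2: injects 0.0225 A into n0 (from n3)
Assemble and solve the 5×5 MNA system:
  V(n1)=-0.9248  V(n2)=0.000  V(n3)=1.606  V(n4)=6.988
  i(L1)=-0.3872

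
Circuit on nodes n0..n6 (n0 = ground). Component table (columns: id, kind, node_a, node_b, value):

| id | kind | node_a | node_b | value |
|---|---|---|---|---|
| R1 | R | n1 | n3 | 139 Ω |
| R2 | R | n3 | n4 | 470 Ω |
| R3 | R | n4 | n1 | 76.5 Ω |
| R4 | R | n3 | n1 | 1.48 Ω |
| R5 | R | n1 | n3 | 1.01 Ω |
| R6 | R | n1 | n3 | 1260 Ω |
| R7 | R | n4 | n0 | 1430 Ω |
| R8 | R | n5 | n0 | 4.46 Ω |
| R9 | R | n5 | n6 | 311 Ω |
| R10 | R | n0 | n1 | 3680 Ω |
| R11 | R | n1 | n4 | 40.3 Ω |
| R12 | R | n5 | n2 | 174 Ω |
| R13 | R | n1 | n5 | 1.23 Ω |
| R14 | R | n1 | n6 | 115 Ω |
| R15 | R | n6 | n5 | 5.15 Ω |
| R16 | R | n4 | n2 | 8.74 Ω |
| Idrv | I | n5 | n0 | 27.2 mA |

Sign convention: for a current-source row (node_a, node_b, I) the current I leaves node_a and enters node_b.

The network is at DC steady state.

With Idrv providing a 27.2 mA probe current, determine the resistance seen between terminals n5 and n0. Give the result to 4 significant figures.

Element admittances at DC:
  Y(R1) = 0.007194 S between n1,n3
  Y(R2) = 0.002128 S between n3,n4
  Y(R3) = 0.01307 S between n4,n1
  Y(R4) = 0.6757 S between n3,n1
  Y(R5) = 0.9901 S between n1,n3
  Y(R6) = 0.0007937 S between n1,n3
  Y(R7) = 0.0006993 S between n4,n0
  Y(R8) = 0.2242 S between n5,n0
  Y(R9) = 0.003215 S between n5,n6
  Y(R10) = 0.0002717 S between n0,n1
  Y(R11) = 0.02481 S between n1,n4
  Y(R12) = 0.005747 S between n5,n2
  Y(R13) = 0.8130 S between n1,n5
  Y(R14) = 0.008696 S between n1,n6
  Y(R15) = 0.1942 S between n6,n5
  Y(R16) = 0.1144 S between n4,n2
  Idrv: injects 0.0272 A into n0 (from n5)
Assemble and solve the 6×6 MNA system:
  V(n1)=-0.1207  V(n2)=-0.1189  V(n3)=-0.1207  V(n4)=-0.1189  V(n5)=-0.1208  V(n6)=-0.1208

R_eq = 4.441 Ω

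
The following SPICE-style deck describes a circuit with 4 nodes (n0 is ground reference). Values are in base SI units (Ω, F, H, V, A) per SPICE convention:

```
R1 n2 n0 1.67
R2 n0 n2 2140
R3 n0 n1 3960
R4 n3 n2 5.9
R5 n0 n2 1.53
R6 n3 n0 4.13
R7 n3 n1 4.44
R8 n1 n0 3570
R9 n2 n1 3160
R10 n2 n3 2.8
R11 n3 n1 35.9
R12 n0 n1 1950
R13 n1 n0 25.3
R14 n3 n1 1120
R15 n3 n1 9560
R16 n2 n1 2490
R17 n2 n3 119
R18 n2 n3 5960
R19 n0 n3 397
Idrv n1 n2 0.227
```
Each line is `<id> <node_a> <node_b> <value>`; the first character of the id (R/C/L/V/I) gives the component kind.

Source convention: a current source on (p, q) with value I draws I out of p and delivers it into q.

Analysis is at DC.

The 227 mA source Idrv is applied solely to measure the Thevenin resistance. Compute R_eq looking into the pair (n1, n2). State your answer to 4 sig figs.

Apply KCL at each of the 3 non-ground nodes and solve the resulting linear system.
Node n1: branches {R3, R7, R8, R9, R11, R12, R13, R14, R15, R16, Idrv} → V_1 = -0.9358
Node n2: branches {R1, R2, R4, R5, R9, R10, R16, R17, R18, Idrv} → V_2 = 0.06830
Node n3: branches {R4, R6, R7, R10, R11, R14, R15, R17, R18, R19} → V_3 = -0.1946

R_eq = 4.423 Ω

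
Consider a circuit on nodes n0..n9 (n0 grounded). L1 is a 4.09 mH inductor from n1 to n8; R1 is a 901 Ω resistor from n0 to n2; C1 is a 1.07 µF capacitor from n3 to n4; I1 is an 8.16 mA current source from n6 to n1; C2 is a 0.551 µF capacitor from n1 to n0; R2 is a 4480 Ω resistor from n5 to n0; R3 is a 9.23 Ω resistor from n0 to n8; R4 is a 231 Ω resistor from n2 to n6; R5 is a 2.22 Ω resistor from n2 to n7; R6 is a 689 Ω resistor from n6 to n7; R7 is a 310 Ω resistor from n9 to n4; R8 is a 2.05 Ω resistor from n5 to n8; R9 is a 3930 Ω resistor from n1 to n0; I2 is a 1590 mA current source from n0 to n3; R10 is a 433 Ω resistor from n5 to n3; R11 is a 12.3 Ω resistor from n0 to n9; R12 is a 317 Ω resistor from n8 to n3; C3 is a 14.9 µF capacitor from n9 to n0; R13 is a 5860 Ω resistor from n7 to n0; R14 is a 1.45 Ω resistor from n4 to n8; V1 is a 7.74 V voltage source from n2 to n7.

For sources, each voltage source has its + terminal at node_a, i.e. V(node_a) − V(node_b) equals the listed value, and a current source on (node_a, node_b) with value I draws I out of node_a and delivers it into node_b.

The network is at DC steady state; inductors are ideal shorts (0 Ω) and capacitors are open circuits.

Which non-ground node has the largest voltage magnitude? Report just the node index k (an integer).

MNA unknowns: 9 node voltages V₁..V_9 plus 2 source currents (L1, V1)
L1: row V1−V8=0, i_L1 at 1,8
R1: Y=0.001110 on G[0,2]
C1: Y=0.000 on G[3,4]
I1: z[6]−=0.00816, z[1]+=0.00816
C2: Y=0.000 on G[1,0]
R2: Y=0.0002232 on G[5,0]
R3: Y=0.1083 on G[0,8]
R4: Y=0.004329 on G[2,6]
R5: Y=0.4505 on G[2,7]
R6: Y=0.001451 on G[6,7]
R7: Y=0.003226 on G[9,4]
R8: Y=0.4878 on G[5,8]
R9: Y=0.0002545 on G[1,0]
I2: z[0]−=1.59, z[3]+=1.59
R10: Y=0.002309 on G[5,3]
R11: Y=0.08130 on G[0,9]
R12: Y=0.003155 on G[8,3]
C3: Y=0.000 on G[9,0]
R13: Y=0.0001706 on G[7,0]
R14: Y=0.6897 on G[4,8]
V1: row V2−V7=7.74, i_V1 at 2,7
solve → V1=14.28, V2=-5.341, V3=305.8, V4=14.21, V5=15.64, V6=-8.696, V7=-13.08, V8=14.28, V9=0.5425
aux → i_L1=0.004527, i_V1=-3.495

3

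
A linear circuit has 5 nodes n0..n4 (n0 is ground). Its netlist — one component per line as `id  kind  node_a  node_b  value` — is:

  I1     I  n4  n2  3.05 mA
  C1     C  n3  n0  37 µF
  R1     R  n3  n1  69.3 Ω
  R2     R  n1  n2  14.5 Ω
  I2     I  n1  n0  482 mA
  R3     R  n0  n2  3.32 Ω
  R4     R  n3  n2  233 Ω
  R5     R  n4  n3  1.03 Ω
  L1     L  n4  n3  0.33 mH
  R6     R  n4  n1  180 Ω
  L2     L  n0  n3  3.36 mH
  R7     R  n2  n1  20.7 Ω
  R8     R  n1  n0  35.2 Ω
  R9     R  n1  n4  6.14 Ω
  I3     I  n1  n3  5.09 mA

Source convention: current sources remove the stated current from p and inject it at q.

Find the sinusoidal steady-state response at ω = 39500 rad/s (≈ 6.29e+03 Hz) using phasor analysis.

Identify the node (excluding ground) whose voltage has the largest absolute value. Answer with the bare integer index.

1

Apply KCL at each of the 4 non-ground nodes and solve the resulting linear system.
Node n1: branches {R1, R2, I2, R6, R7, R8, R9, I3} → V_1 = -1.799+0.1031j
Node n2: branches {I1, R2, R3, R4, R7} → V_2 = -0.4918+0.03056j
Node n3: branches {C1, R1, R4, R5, L1, L2, I3} → V_3 = -0.008345+0.1945j
Node n4: branches {I1, R5, L1, R6, R9} → V_4 = -0.2736+0.1631j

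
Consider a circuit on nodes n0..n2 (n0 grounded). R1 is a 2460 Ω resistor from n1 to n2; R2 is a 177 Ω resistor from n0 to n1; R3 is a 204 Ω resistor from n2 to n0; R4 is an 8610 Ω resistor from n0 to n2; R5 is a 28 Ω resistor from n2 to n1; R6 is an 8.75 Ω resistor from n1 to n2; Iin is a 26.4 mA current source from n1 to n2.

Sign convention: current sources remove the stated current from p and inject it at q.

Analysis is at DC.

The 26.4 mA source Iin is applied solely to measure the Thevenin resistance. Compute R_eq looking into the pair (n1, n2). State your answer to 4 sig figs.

Element admittances at DC:
  Y(R1) = 0.0004065 S between n1,n2
  Y(R2) = 0.005650 S between n0,n1
  Y(R3) = 0.004902 S between n2,n0
  Y(R4) = 0.0001161 S between n0,n2
  Y(R5) = 0.03571 S between n2,n1
  Y(R6) = 0.1143 S between n1,n2
  Iin: injects 0.0264 A into n2 (from n1)
Assemble and solve the 2×2 MNA system:
  V(n1)=-0.08113  V(n2)=0.09134

R_eq = 6.533 Ω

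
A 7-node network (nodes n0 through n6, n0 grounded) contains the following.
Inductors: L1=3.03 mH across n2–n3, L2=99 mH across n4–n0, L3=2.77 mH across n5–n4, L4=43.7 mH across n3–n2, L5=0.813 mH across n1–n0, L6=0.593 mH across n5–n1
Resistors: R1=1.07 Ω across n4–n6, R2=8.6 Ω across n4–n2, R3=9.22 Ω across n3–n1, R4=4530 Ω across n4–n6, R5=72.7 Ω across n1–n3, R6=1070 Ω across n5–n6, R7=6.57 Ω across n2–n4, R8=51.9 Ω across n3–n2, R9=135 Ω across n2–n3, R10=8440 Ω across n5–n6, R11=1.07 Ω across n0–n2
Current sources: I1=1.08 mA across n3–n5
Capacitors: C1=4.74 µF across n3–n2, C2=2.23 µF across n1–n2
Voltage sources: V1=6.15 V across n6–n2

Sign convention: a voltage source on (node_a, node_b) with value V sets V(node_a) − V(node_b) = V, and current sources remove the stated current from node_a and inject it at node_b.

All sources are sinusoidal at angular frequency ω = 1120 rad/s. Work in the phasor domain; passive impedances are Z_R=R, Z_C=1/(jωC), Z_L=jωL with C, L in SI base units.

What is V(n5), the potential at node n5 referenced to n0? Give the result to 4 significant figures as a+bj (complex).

MNA unknowns: 6 node voltages V₁..V_6 plus 1 source current (V1)
L1: Y=0.000-0.2947j on G[2,3]
R1: Y=0.9346+0.000j on G[4,6]
R2: Y=0.1163+0.000j on G[4,2]
I1: z[3]−=0.00108, z[5]+=0.00108
L2: Y=0.000-0.009019j on G[4,0]
L3: Y=0.000-0.3223j on G[5,4]
C1: Y=0.000+0.005309j on G[3,2]
R3: Y=0.1085+0.000j on G[3,1]
R4: Y=0.0002208+0.000j on G[4,6]
C2: Y=0.000+0.002498j on G[1,2]
R5: Y=0.01376+0.000j on G[1,3]
L4: Y=0.000-0.02043j on G[3,2]
L5: Y=0.000-1.098j on G[1,0]
R6: Y=0.0009346+0.000j on G[5,6]
R7: Y=0.1522+0.000j on G[2,4]
R8: Y=0.01927+0.000j on G[3,2]
L6: Y=0.000-1.506j on G[5,1]
R9: Y=0.007407+0.000j on G[2,3]
R10: Y=0.0001185+0.000j on G[5,6]
R11: Y=0.9346+0.000j on G[0,2]
V1: row V6−V2=6.15, i_V1 at 6,2
solve → V1=0.7273+0.2663j, V2=-0.3291+0.8944j, V3=0.03349+1.133j, V4=4.126+1.675j, V5=1.326+0.5180j, V6=5.821+0.8944j
aux → i_V1=-1.589+0.7296j

1.326+0.5180j V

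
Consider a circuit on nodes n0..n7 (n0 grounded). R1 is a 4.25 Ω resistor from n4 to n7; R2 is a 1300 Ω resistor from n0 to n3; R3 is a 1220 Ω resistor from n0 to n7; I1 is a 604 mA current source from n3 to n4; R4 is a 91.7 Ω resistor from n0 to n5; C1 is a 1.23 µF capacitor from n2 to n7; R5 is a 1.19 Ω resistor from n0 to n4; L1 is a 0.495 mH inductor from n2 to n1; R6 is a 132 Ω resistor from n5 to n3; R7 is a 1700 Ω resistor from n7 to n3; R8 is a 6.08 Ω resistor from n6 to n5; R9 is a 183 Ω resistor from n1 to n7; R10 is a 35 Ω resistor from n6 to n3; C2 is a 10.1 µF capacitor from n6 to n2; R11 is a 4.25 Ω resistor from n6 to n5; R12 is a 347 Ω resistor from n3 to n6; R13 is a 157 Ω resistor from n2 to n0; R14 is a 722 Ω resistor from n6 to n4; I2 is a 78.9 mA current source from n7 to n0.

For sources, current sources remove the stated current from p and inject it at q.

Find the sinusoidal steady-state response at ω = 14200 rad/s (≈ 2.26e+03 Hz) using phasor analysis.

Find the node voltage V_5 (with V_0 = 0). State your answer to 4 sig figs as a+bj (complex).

-16.99+10.85j V

Apply KCL at each of the 7 non-ground nodes and solve the resulting linear system.
Node n1: branches {L1, R9} → V_1 = -15.74+9.255j
Node n2: branches {C1, L1, C2, R13} → V_2 = -16.13+8.696j
Node n3: branches {R2, I1, R6, R7, R10, R12} → V_3 = -31.53+10.71j
Node n4: branches {R1, I1, R5, R14} → V_4 = 0.2788-0.2155j
Node n5: branches {R4, R6, R8, R11} → V_5 = -16.99+10.85j
Node n6: branches {R8, R10, C2, R11, R12, R14} → V_6 = -17.17+11.15j
Node n7: branches {R1, R3, C1, R7, R9, I2} → V_7 = -1.190-1.052j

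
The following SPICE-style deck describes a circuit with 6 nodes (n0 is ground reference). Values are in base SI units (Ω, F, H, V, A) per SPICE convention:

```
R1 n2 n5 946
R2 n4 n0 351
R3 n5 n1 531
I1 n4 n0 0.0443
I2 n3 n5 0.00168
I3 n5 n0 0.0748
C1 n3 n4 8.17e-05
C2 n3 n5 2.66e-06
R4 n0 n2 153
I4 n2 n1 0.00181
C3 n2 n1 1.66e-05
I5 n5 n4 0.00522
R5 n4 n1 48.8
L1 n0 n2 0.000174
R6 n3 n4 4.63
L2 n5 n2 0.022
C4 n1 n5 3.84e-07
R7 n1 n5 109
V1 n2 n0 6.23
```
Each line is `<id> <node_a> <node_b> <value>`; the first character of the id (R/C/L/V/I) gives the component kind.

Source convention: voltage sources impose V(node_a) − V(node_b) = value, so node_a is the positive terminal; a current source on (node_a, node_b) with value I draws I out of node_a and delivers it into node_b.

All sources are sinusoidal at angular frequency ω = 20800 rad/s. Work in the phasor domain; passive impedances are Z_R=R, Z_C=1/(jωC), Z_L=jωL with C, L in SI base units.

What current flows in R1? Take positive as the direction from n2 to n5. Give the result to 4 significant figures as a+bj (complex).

0.003855-0.001349j A

Apply KCL at each of the 5 non-ground nodes and solve the resulting linear system.
Node n1: branches {R3, I4, C3, R5, C4, R7} → V_1 = 6.197+0.3565j
Node n2: branches {R1, R4, I4, C3, L1, L2, V1} → V_2 = 6.230+0.000j
Node n3: branches {I2, C1, C2, R6} → V_3 = 2.414+0.7340j
Node n4: branches {R2, I1, C1, I5, R5, R6} → V_4 = 2.410+0.7150j
Node n5: branches {R1, R3, I2, I3, C2, I5, L2, C4, R7} → V_5 = 2.583+1.276j
Source currents: i(V1)=-0.1667+1.719j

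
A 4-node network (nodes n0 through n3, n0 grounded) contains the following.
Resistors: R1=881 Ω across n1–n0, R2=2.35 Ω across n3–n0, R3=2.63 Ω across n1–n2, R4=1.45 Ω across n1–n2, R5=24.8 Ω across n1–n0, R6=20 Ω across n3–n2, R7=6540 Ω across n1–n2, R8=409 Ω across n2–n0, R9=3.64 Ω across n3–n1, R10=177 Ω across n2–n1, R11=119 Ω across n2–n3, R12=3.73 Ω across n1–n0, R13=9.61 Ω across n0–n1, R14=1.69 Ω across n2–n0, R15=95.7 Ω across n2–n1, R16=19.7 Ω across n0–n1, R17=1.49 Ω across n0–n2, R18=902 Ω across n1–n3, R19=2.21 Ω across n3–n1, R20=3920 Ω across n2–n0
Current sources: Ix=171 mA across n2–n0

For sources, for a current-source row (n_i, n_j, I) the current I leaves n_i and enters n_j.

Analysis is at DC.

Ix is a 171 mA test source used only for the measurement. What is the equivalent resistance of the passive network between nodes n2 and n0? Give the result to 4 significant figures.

R_eq = 0.5799 Ω

Element admittances at DC:
  Y(R1) = 0.001135 S between n1,n0
  Y(R2) = 0.4255 S between n3,n0
  Y(R3) = 0.3802 S between n1,n2
  Y(R4) = 0.6897 S between n1,n2
  Y(R5) = 0.04032 S between n1,n0
  Y(R6) = 0.05000 S between n3,n2
  Y(R7) = 0.0001529 S between n1,n2
  Y(R8) = 0.002445 S between n2,n0
  Y(R9) = 0.2747 S between n3,n1
  Y(R10) = 0.005650 S between n2,n1
  Y(R11) = 0.008403 S between n2,n3
  Y(R12) = 0.2681 S between n1,n0
  Y(R13) = 0.1041 S between n0,n1
  Y(R14) = 0.5917 S between n2,n0
  Y(R15) = 0.01045 S between n2,n1
  Y(R16) = 0.05076 S between n0,n1
  Y(R17) = 0.6711 S between n0,n2
  Y(R18) = 0.001109 S between n1,n3
  Y(R19) = 0.4525 S between n3,n1
  Y(R20) = 0.0002551 S between n2,n0
  Ix: injects 0.171 A into n0 (from n2)
Assemble and solve the 3×3 MNA system:
  V(n1)=-0.06038  V(n2)=-0.09916  V(n3)=-0.04105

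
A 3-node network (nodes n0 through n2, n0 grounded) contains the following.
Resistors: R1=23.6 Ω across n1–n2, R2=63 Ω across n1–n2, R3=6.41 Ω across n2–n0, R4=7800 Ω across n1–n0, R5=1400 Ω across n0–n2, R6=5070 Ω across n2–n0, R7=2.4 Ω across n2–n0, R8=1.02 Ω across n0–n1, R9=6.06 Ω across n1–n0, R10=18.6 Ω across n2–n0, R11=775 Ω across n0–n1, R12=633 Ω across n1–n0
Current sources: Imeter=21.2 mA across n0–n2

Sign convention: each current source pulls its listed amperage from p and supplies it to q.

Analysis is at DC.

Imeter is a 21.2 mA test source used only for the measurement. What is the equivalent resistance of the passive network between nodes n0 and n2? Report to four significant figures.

Element admittances at DC:
  Y(R1) = 0.04237 S between n1,n2
  Y(R2) = 0.01587 S between n1,n2
  Y(R3) = 0.1560 S between n2,n0
  Y(R4) = 0.0001282 S between n1,n0
  Y(R5) = 0.0007143 S between n0,n2
  Y(R6) = 0.0001972 S between n2,n0
  Y(R7) = 0.4167 S between n2,n0
  Y(R8) = 0.9804 S between n0,n1
  Y(R9) = 0.1650 S between n1,n0
  Y(R10) = 0.05376 S between n2,n0
  Y(R11) = 0.001290 S between n0,n1
  Y(R12) = 0.001580 S between n1,n0
  Imeter: injects 0.0212 A into n2 (from n0)
Assemble and solve the 2×2 MNA system:
  V(n1)=0.001499  V(n2)=0.03105

R_eq = 1.465 Ω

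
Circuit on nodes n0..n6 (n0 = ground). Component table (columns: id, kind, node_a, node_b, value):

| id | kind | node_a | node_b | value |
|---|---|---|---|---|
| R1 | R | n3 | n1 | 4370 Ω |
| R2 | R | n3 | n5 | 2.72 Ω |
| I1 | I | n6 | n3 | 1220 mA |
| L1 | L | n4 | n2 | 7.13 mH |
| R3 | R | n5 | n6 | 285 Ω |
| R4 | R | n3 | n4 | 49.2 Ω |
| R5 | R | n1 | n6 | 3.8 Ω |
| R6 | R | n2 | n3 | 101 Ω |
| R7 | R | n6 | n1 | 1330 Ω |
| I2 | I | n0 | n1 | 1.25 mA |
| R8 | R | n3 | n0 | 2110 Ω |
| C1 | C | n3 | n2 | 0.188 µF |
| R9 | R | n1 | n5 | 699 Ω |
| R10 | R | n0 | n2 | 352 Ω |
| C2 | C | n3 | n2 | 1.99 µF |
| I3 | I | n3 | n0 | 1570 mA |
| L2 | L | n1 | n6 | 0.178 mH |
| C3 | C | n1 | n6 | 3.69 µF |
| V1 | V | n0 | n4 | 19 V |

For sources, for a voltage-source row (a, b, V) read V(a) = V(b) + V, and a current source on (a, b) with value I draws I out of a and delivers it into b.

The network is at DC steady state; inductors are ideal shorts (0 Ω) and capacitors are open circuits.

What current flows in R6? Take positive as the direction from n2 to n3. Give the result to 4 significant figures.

Element admittances at DC:
  Y(R1) = 0.0002288 S between n3,n1
  Y(R2) = 0.3676 S between n3,n5
  I1: injects 1.22 A into n3 (from n6)
  L1: short n4↔n2 (DC inductor)
  Y(R3) = 0.003509 S between n5,n6
  Y(R4) = 0.02033 S between n3,n4
  Y(R5) = 0.2632 S between n1,n6
  Y(R6) = 0.009901 S between n2,n3
  Y(R7) = 0.0007519 S between n6,n1
  I2: injects 0.00125 A into n1 (from n0)
  Y(R8) = 0.0004739 S between n3,n0
  Y(C1) = 0.000 S between n3,n2
  Y(R9) = 0.001431 S between n1,n5
  Y(R10) = 0.002841 S between n0,n2
  Y(C2) = 0.000 S between n3,n2
  I3: injects 1.57 A into n0 (from n3)
  L2: short n1↔n6 (DC inductor)
  Y(C3) = 0.000 S between n1,n6
  V1: constraint V(n0)−V(n4) = 19
Assemble and solve the 9×9 MNA system:
  V(n1)=-308.6  V(n2)=-19.00  V(n3)=-69.81  V(n4)=-19.00  V(n5)=-72.97  V(n6)=-308.6
  i(L1)=0.4491  i(L2)=0.3931  i(V1)=1.482

0.5030 A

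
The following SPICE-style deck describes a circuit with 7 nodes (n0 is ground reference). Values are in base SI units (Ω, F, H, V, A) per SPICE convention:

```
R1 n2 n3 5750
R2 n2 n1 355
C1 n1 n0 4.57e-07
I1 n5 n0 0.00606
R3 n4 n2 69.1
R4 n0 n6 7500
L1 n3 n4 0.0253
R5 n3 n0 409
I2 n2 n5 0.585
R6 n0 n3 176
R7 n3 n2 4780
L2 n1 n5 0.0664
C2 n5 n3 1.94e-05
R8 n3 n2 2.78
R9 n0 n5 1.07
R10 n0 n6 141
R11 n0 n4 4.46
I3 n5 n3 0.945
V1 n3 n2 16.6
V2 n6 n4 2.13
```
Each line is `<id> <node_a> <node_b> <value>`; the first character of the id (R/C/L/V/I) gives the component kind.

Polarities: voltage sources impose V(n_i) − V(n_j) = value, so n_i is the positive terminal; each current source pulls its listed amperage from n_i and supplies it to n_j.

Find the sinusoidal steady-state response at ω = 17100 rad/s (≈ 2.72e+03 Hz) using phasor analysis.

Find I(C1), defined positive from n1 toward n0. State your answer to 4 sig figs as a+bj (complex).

MNA unknowns: 6 node voltages V₁..V_6 plus 2 source currents (V1, V2)
R1: Y=0.0001739+0.000j on G[2,3]
R2: Y=0.002817+0.000j on G[2,1]
C1: Y=0.000+0.007815j on G[1,0]
I1: z[5]−=0.00606, z[0]+=0.00606
R3: Y=0.01447+0.000j on G[4,2]
R4: Y=0.0001333+0.000j on G[0,6]
L1: Y=0.000-0.002311j on G[3,4]
R5: Y=0.002445+0.000j on G[3,0]
I2: z[2]−=0.585, z[5]+=0.585
R6: Y=0.005682+0.000j on G[0,3]
R7: Y=0.0002092+0.000j on G[3,2]
L2: Y=0.000-0.0008807j on G[1,5]
C2: Y=0.000+0.3317j on G[5,3]
R8: Y=0.3597+0.000j on G[3,2]
R9: Y=0.9346+0.000j on G[0,5]
R10: Y=0.007092+0.000j on G[0,6]
R11: Y=0.2242+0.000j on G[0,4]
I3: z[5]−=0.945, z[3]+=0.945
V1: row V3−V2=16.6, i_V1 at 3,2
V2: row V6−V4=2.13, i_V2 at 6,4
solve → V1=-2.936+5.355j, V2=-16.14-1.787j, V3=0.4600-1.787j, V4=-1.028-0.1192j, V5=0.2724+0.06960j, V6=1.102-0.1192j
aux → i_V1=-5.648-0.04426j, i_V2=-0.007962+0.0008611j

-0.04185-0.02295j A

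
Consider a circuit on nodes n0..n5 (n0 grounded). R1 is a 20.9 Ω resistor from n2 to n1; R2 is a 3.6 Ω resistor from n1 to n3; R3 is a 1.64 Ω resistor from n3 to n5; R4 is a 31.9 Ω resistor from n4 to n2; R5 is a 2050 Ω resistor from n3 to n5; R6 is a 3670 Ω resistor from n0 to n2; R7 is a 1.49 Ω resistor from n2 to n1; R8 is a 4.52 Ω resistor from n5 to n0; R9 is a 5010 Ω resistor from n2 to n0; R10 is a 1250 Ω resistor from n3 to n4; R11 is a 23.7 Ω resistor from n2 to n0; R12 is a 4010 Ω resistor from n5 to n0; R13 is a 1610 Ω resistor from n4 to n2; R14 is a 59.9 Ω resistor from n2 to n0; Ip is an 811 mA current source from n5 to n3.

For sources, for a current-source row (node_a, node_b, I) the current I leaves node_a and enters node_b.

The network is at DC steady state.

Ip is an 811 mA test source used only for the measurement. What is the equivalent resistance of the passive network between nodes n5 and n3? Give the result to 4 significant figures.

MNA unknowns: 5 node voltages V₁..V_5
R1: Y=0.04785 on G[2,1]
R2: Y=0.2778 on G[1,3]
R3: Y=0.6098 on G[3,5]
R4: Y=0.03135 on G[4,2]
R5: Y=0.0004878 on G[3,5]
R6: Y=0.0002725 on G[0,2]
R7: Y=0.6711 on G[2,1]
R8: Y=0.2212 on G[5,0]
R9: Y=0.0001996 on G[2,0]
R10: Y=0.0008000 on G[3,4]
R11: Y=0.04219 on G[2,0]
R12: Y=0.0002494 on G[5,0]
R13: Y=0.0006211 on G[4,2]
R14: Y=0.01669 on G[2,0]
Ip: z[5]−=0.811, z[3]+=0.811
solve → V1=0.8662, V2=0.8004, V3=1.037, V4=0.8062, V5=-0.2145

R_eq = 1.543 Ω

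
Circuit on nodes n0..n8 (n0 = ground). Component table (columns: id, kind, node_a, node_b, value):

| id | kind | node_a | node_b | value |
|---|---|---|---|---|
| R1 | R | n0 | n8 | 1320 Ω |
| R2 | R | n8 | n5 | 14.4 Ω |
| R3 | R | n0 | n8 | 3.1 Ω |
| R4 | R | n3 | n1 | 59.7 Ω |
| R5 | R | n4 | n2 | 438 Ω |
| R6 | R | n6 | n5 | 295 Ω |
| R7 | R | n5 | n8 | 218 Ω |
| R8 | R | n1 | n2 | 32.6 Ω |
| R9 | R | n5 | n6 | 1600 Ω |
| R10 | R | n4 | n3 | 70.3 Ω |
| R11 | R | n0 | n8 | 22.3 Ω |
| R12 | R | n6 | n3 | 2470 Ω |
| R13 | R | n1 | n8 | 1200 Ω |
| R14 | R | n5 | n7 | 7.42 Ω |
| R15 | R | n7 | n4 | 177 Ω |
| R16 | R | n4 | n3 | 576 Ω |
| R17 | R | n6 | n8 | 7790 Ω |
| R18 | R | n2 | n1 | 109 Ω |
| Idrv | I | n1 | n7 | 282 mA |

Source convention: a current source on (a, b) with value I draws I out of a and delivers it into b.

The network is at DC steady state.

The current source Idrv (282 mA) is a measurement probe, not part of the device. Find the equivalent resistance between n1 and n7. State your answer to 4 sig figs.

R_eq = 212.1 Ω

Element admittances at DC:
  Y(R1) = 0.0007576 S between n0,n8
  Y(R2) = 0.06944 S between n8,n5
  Y(R3) = 0.3226 S between n0,n8
  Y(R4) = 0.01675 S between n3,n1
  Y(R5) = 0.002283 S between n4,n2
  Y(R6) = 0.003390 S between n6,n5
  Y(R7) = 0.004587 S between n5,n8
  Y(R8) = 0.03067 S between n1,n2
  Y(R9) = 0.0006250 S between n5,n6
  Y(R10) = 0.01422 S between n4,n3
  Y(R11) = 0.04484 S between n0,n8
  Y(R12) = 0.0004049 S between n6,n3
  Y(R13) = 0.0008333 S between n1,n8
  Y(R14) = 0.1348 S between n5,n7
  Y(R15) = 0.005650 S between n7,n4
  Y(R16) = 0.001736 S between n4,n3
  Y(R17) = 0.0001284 S between n6,n8
  Y(R18) = 0.009174 S between n2,n1
  Idrv: injects 0.282 A into n7 (from n1)
Assemble and solve the 8×8 MNA system:
  V(n1)=-58.64  V(n2)=-57.47  V(n3)=-47.52  V(n4)=-36.96  V(n5)=0.6664  V(n6)=-3.642  V(n7)=1.161  V(n8)=0.000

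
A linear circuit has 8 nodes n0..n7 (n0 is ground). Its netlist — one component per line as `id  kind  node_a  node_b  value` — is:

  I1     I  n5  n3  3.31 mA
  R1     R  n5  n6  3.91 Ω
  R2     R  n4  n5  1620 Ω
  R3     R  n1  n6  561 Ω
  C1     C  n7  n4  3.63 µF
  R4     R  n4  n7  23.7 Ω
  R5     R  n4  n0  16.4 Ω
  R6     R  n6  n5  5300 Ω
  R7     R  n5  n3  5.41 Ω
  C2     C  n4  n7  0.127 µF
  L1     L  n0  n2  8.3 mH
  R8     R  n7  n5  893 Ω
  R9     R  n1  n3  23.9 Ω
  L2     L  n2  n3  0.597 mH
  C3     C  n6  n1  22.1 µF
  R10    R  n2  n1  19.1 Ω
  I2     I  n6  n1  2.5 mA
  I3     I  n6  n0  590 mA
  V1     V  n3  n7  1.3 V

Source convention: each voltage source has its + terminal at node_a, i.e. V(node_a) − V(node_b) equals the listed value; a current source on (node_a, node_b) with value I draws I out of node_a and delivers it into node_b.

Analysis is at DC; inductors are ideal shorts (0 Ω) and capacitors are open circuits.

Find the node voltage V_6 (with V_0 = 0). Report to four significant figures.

-5.429 V

MNA unknowns: 7 node voltages V₁..V_7 plus 3 source currents (L1, L2, V1)
I1: z[5]−=0.00331, z[3]+=0.00331
R1: Y=0.2558 on G[5,6]
R2: Y=0.0006173 on G[4,5]
R3: Y=0.001783 on G[1,6]
C1: Y=0.000 on G[7,4]
R4: Y=0.04219 on G[4,7]
R5: Y=0.06098 on G[4,0]
R6: Y=0.0001887 on G[6,5]
R7: Y=0.1848 on G[5,3]
C2: Y=0.000 on G[4,7]
L1: row V0−V2=0, i_L1 at 0,2
R8: Y=0.001120 on G[7,5]
R9: Y=0.04184 on G[1,3]
L2: row V2−V3=0, i_L2 at 2,3
C3: Y=0.000 on G[6,1]
R10: Y=0.05236 on G[2,1]
I2: z[6]−=0.0025, z[1]+=0.0025
I3: z[6]−=0.59, z[0]+=0.59
V1: row V3−V7=1.3, i_V1 at 3,7
solve → V1=-0.07479, V2=0.000, V3=0.000, V4=-0.5473, V5=-3.152, V6=-5.429, V7=-1.300
aux → i_L1=0.5566, i_L2=0.5527, i_V1=-0.02969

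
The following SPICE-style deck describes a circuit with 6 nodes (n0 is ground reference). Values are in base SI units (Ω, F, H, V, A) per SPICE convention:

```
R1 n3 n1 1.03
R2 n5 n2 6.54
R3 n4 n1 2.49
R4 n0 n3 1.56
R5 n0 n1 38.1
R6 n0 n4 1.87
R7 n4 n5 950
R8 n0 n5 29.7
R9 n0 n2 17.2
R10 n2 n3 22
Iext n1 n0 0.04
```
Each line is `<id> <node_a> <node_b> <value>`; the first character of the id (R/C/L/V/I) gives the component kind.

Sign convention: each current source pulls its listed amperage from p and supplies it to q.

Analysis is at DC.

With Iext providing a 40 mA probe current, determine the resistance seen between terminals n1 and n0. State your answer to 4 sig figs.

MNA unknowns: 5 node voltages V₁..V_5
R1: Y=0.9709 on G[3,1]
R2: Y=0.1529 on G[5,2]
R3: Y=0.4016 on G[4,1]
R4: Y=0.6410 on G[0,3]
R5: Y=0.02625 on G[0,1]
R6: Y=0.5348 on G[0,4]
R7: Y=0.001053 on G[4,5]
R8: Y=0.03367 on G[0,5]
R9: Y=0.05814 on G[0,2]
R10: Y=0.04545 on G[2,3]
Iext: z[1]−=0.04, z[0]+=0.04
solve → V1=-0.06132, V2=-0.01267, V3=-0.03627, V4=-0.02628, V5=-0.01047

R_eq = 1.533 Ω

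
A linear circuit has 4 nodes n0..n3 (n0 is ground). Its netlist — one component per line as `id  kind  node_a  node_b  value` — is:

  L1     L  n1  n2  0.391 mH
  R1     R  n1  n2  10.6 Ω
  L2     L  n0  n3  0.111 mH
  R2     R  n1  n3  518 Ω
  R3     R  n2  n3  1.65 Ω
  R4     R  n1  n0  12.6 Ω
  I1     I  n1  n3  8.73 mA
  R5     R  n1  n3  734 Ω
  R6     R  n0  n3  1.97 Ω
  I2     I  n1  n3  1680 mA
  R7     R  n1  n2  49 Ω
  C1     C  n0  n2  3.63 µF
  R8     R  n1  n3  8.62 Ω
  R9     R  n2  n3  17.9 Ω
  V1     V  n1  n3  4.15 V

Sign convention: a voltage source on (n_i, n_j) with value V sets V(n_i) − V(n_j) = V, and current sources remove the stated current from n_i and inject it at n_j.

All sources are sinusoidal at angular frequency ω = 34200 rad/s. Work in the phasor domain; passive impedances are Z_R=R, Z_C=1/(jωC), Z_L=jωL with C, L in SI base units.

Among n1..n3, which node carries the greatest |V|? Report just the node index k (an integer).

Apply KCL at each of the 3 non-ground nodes and solve the resulting linear system.
Node n1: branches {L1, R1, R2, R4, I1, R5, I2, R7, R8, V1} → V_1 = 3.576-0.2526j
Node n2: branches {L1, R1, R3, R7, C1, R9} → V_2 = -0.02274-0.5955j
Node n3: branches {L2, R2, R3, I1, R5, R6, I2, R8, R9, V1} → V_3 = -0.5737-0.2526j
Source currents: i(V1)=-2.906+0.2498j

1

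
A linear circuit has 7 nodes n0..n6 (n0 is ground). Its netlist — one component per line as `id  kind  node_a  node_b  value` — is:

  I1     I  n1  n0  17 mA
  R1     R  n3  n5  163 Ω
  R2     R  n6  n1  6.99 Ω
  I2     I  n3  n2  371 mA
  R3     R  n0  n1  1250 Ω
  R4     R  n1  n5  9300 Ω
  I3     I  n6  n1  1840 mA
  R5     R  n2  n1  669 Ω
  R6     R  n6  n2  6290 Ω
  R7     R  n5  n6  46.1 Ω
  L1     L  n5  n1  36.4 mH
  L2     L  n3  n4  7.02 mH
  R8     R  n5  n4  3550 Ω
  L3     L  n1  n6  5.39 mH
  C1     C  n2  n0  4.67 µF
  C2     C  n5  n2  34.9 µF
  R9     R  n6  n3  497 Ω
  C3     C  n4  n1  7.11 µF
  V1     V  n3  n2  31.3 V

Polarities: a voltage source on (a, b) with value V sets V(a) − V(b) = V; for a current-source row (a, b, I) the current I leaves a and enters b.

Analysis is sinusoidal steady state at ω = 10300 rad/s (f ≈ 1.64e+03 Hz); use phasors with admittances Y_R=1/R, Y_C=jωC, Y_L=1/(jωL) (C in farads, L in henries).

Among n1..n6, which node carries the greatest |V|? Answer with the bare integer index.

MNA unknowns: 6 node voltages V₁..V_6 plus 1 source current (V1)
I1: z[1]−=0.017, z[0]+=0.017
R1: Y=0.006135+0.000j on G[3,5]
R2: Y=0.1431+0.000j on G[6,1]
I2: z[3]−=0.371, z[2]+=0.371
R3: Y=0.0008000+0.000j on G[0,1]
R4: Y=0.0001075+0.000j on G[1,5]
I3: z[6]−=1.84, z[1]+=1.84
R5: Y=0.001495+0.000j on G[2,1]
R6: Y=0.0001590+0.000j on G[6,2]
R7: Y=0.02169+0.000j on G[5,6]
L1: Y=0.000-0.002667j on G[5,1]
L2: Y=0.000-0.01383j on G[3,4]
R8: Y=0.0002817+0.000j on G[5,4]
L3: Y=0.000-0.01801j on G[1,6]
C1: Y=0.000+0.04810j on G[2,0]
C2: Y=0.000+0.3595j on G[5,2]
R9: Y=0.002012+0.000j on G[6,3]
C3: Y=0.000+0.07323j on G[4,1]
V1: row V3−V2=31.3, i_V1 at 3,2
solve → V1=18.23-6.102j, V2=0.1015+0.6566j, V3=31.40+0.6566j, V4=15.20-7.602j, V5=-0.4216-0.1867j, V6=4.985-6.675j
aux → i_V1=-0.7336+0.2042j

3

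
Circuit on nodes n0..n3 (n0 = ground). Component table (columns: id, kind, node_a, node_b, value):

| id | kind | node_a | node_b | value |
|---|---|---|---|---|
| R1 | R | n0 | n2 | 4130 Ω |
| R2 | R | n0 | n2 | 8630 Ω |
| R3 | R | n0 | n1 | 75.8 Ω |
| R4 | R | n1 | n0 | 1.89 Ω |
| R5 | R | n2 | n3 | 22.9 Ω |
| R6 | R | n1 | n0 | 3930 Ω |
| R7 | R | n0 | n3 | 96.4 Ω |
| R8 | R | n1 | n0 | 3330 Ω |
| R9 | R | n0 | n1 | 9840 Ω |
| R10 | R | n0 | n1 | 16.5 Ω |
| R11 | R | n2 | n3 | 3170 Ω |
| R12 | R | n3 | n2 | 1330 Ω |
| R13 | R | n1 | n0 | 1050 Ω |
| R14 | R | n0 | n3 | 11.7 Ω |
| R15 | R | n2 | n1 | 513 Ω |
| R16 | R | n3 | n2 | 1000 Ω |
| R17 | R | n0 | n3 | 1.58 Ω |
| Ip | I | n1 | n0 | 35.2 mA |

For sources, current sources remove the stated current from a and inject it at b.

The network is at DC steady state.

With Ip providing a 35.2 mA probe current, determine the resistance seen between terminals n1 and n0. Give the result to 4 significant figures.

Element admittances at DC:
  Y(R1) = 0.0002421 S between n0,n2
  Y(R2) = 0.0001159 S between n0,n2
  Y(R3) = 0.01319 S between n0,n1
  Y(R4) = 0.5291 S between n1,n0
  Y(R5) = 0.04367 S between n2,n3
  Y(R6) = 0.0002545 S between n1,n0
  Y(R7) = 0.01037 S between n0,n3
  Y(R8) = 0.0003003 S between n1,n0
  Y(R9) = 0.0001016 S between n0,n1
  Y(R10) = 0.06061 S between n0,n1
  Y(R11) = 0.0003155 S between n2,n3
  Y(R12) = 0.0007519 S between n3,n2
  Y(R13) = 0.0009524 S between n1,n0
  Y(R14) = 0.08547 S between n0,n3
  Y(R15) = 0.001949 S between n2,n1
  Y(R16) = 0.001000 S between n3,n2
  Y(R17) = 0.6329 S between n0,n3
  Ip: injects 0.0352 A into n0 (from n1)
Assemble and solve the 3×3 MNA system:
  V(n1)=-0.05805  V(n2)=-0.002496  V(n3)=-0.0001474

R_eq = 1.649 Ω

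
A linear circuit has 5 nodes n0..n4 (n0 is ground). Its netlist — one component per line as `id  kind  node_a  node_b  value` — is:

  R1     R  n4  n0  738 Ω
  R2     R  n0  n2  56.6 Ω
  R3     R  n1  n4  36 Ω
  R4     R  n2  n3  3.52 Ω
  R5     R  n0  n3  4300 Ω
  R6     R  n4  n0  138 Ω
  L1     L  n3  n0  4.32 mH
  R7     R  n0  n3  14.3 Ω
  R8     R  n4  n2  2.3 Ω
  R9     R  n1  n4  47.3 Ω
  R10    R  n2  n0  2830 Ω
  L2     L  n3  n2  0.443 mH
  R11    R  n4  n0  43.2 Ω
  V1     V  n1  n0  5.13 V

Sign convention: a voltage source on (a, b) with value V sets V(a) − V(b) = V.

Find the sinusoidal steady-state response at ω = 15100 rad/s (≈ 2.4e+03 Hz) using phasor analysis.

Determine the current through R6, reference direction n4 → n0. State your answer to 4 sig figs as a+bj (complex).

0.01247+0.0009628j A

MNA unknowns: 4 node voltages V₁..V_4 plus 1 source current (V1)
R1: Y=0.001355+0.000j on G[4,0]
R2: Y=0.01767+0.000j on G[0,2]
R3: Y=0.02778+0.000j on G[1,4]
R4: Y=0.2841+0.000j on G[2,3]
R5: Y=0.0002326+0.000j on G[0,3]
R6: Y=0.007246+0.000j on G[4,0]
L1: Y=0.000-0.01533j on G[3,0]
R7: Y=0.06993+0.000j on G[0,3]
R8: Y=0.4348+0.000j on G[4,2]
R9: Y=0.02114+0.000j on G[1,4]
R10: Y=0.0003534+0.000j on G[2,0]
L2: Y=0.000-0.1495j on G[3,2]
R11: Y=0.02315+0.000j on G[4,0]
V1: row V1−V0=5.13, i_V1 at 1,0
solve → V1=5.130+0.000j, V2=1.463+0.1575j, V3=1.207+0.07048j, V4=1.721+0.1329j
aux → i_V1=-0.1668+0.006500j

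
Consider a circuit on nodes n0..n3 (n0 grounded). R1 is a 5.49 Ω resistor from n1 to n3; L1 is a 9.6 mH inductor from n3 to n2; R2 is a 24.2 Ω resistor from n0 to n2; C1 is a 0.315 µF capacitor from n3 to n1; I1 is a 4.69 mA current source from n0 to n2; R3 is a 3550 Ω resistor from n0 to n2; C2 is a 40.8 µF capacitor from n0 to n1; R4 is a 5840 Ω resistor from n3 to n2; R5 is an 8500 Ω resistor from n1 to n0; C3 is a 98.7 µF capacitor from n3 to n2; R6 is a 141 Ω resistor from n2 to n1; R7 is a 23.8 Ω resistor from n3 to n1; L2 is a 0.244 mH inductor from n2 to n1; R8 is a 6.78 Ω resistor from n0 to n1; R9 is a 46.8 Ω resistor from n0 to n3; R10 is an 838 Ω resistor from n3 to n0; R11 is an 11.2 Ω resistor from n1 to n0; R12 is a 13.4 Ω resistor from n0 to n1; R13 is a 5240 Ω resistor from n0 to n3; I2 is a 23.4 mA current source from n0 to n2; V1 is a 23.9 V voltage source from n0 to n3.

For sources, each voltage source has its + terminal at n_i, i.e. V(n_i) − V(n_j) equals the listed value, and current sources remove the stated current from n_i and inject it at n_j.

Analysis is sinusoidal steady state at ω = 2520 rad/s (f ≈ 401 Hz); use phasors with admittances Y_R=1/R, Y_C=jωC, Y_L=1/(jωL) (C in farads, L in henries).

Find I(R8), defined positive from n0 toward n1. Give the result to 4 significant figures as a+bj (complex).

Element admittances at ω=2520 rad/s:
  Y(R1) = 0.1821+0.000j S between n1,n3
  Y(L1) = 0.000-0.04134j S between n3,n2
  Y(R2) = 0.04132+0.000j S between n0,n2
  Y(C1) = 0.000+0.0007938j S between n3,n1
  I1: injects 0.00469 A into n2 (from n0)
  Y(R3) = 0.0002817+0.000j S between n0,n2
  Y(C2) = 0.000+0.1028j S between n0,n1
  Y(R4) = 0.0001712+0.000j S between n3,n2
  Y(R5) = 0.0001176+0.000j S between n1,n0
  Y(C3) = 0.000+0.2487j S between n3,n2
  Y(R6) = 0.007092+0.000j S between n2,n1
  Y(R7) = 0.04202+0.000j S between n3,n1
  Y(L2) = 0.000-1.626j S between n2,n1
  Y(R8) = 0.1475+0.000j S between n0,n1
  Y(R9) = 0.02137+0.000j S between n0,n3
  Y(R10) = 0.001193+0.000j S between n3,n0
  Y(R11) = 0.08929+0.000j S between n1,n0
  Y(R12) = 0.07463+0.000j S between n0,n1
  Y(R13) = 0.0001908+0.000j S between n0,n3
  I2: injects 0.0234 A into n2 (from n0)
  V1: constraint V(n0)−V(n3) = 23.9
Assemble and solve the 4×4 MNA system:
  V(n1)=-11.17-3.222j  V(n2)=-9.405-3.408j  V(n3)=-23.90+0.000j
  i(V1)=-4.110-2.293j

1.647+0.4752j A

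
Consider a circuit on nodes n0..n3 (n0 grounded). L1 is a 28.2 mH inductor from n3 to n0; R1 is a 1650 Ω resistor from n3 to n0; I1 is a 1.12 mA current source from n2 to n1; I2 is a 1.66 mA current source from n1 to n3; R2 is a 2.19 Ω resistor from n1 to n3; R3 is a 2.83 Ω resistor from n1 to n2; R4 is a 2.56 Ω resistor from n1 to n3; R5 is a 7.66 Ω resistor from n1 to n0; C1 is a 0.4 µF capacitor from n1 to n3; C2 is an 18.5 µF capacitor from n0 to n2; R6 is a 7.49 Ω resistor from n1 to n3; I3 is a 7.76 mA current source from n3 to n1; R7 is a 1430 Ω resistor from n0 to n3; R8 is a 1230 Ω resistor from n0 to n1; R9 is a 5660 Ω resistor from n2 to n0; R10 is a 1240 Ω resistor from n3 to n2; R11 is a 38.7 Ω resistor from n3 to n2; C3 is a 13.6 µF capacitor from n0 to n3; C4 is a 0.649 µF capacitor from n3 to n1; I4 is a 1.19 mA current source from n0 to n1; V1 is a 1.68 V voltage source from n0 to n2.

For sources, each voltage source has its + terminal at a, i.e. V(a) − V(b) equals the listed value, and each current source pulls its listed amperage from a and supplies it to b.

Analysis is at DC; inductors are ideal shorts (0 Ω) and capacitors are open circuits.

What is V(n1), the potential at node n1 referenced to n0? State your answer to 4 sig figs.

-0.3993 V

MNA unknowns: 3 node voltages V₁..V_3 plus 2 source currents (L1, V1)
L1: row V3−V0=0, i_L1 at 3,0
R1: Y=0.0006061 on G[3,0]
I1: z[2]−=0.00112, z[1]+=0.00112
I2: z[1]−=0.00166, z[3]+=0.00166
R2: Y=0.4566 on G[1,3]
R3: Y=0.3534 on G[1,2]
R4: Y=0.3906 on G[1,3]
R5: Y=0.1305 on G[1,0]
C1: Y=0.000 on G[1,3]
C2: Y=0.000 on G[0,2]
R6: Y=0.1335 on G[1,3]
I3: z[3]−=0.00776, z[1]+=0.00776
R7: Y=0.0006993 on G[0,3]
R8: Y=0.0008130 on G[0,1]
R9: Y=0.0001767 on G[2,0]
R10: Y=0.0008065 on G[3,2]
R11: Y=0.02584 on G[3,2]
C3: Y=0.000 on G[0,3]
C4: Y=0.000 on G[3,1]
I4: z[0]−=0.00119, z[1]+=0.00119
V1: row V0−V2=1.68, i_V1 at 0,2
solve → V1=-0.3993, V2=-1.680, V3=0.000
aux → i_L1=-0.4425, i_V1=-0.4965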